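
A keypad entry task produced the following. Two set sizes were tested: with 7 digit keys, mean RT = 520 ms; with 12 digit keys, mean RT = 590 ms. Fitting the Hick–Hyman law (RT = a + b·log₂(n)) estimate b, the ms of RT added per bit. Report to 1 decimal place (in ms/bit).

90.0 ms/bit

Slope: b = (590 − 520) / (log₂ 12 − log₂ 7) = 70/0.7776 = 90.020 ms/bit.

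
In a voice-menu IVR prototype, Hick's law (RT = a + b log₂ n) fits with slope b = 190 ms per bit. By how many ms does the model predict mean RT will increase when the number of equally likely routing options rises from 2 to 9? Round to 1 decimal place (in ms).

Only the slope matters, since a is common to both: ΔRT = b·log₂(n₂/n₁).
log₂(9) − log₂(2) = 3.1699 − 1 = 2.1699.
ΔRT = 190 × 2.1699 = 412.286 ms.

412.3 ms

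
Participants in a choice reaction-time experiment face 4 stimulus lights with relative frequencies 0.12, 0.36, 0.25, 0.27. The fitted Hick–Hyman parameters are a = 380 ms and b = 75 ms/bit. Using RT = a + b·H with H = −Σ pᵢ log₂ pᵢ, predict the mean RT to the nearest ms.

Entropy contributions −pᵢ log₂ pᵢ: 0.3671, 0.5306, 0.5000, 0.5100; sum H = 1.9077 bits.
RT = a + bH = 380 + 75·1.9077 = 523.08 ms.

523 ms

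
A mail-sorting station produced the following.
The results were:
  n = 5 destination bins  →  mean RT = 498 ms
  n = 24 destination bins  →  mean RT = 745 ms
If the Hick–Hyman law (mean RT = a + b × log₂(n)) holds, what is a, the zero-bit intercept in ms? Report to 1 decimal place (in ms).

b = (RT₂ − RT₁)/(log₂ n₂ − log₂ n₁) = (745 − 498)/(4.5850 − 2.3219) = 109.145 ms/bit.
Intercept: a = 498 − 109.145·log₂(5) = 244.572 ms.

244.6 ms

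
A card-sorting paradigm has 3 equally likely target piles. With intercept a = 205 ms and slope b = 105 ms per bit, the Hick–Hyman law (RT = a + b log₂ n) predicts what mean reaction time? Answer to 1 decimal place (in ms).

log₂(3) = 1.5850 bits, so RT = 205 + 105 × 1.5850 ≈ 371.421 ms.

371.4 ms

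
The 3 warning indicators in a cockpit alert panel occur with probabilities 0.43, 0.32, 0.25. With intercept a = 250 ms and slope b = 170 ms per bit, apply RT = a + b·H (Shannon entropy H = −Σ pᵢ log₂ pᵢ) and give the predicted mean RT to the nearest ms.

H = 0.43·log₂(1/0.43) + 0.32·log₂(1/0.32) + 0.25·log₂(1/0.25) = 1.5496 bits.
RT = 250 + 170 × 1.5496 = 513.43 ms.

513 ms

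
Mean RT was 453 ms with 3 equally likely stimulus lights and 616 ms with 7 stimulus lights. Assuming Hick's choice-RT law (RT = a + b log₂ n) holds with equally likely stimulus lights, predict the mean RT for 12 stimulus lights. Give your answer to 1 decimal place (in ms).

Fit slope and intercept:
  b = (616 − 453) / (log₂ 7 − log₂ 3) = 163 / (2.8074 − 1.5850) = 133.345 ms/bit
  a = 453 − 133.345 × 1.5850 = 241.653 ms
Then RT(12) = 241.653 + 133.345 × log₂ 12 = 241.653 + 133.345 × 3.5850 ≈ 719.690 ms.

719.7 ms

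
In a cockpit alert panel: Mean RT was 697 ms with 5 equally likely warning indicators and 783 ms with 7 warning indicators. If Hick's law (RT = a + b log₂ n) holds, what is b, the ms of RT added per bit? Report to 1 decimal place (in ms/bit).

The slope on a log₂ axis is (783 − 697) / (2.8074 − 2.3219) = 177.164 ms/bit.

177.2 ms/bit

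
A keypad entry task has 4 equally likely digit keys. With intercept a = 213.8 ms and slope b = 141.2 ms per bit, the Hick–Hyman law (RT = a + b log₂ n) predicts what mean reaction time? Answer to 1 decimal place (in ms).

log₂(4) = 2 bits, so RT = 213.8 + 141.2 × 2 ≈ 496.200 ms.

496.2 ms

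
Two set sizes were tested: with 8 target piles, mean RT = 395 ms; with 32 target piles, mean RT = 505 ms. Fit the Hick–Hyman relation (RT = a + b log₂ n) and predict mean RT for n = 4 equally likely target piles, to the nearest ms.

340 ms

RT is linear in log₂ n, so two points fix the line:
  b = (505 − 395) / (log₂ 32 − log₂ 8) = 110 / (5 − 3) = 55 ms/bit
  a = 395 − 55 × 3 = 230 ms
Then RT(4) = 230 + 55 × log₂ 4 = 230 + 55 × 2 ≈ 340.000 ms.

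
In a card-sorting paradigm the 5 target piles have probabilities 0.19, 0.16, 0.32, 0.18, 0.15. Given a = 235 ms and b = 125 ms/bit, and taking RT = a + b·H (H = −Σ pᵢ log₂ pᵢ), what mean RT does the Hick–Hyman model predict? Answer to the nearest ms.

518 ms

Entropy contributions −pᵢ log₂ pᵢ: 0.4552, 0.4230, 0.5260, 0.4453, 0.4105; sum H = 2.2601 bits.
RT = a + bH = 235 + 125·2.2601 = 517.52 ms.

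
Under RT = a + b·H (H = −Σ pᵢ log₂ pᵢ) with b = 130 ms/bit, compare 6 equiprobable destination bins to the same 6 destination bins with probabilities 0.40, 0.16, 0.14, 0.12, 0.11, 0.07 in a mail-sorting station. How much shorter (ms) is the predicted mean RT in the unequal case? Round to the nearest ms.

The RT saving is b·ΔH. Equiprobable H₀ = log₂(6) = 2.5850 bits; with the given probabilities H = 2.3348 bits.
b·(H₀ − H) = 130 × (2.5850 − 2.3348) = 32.52 ms.

33 ms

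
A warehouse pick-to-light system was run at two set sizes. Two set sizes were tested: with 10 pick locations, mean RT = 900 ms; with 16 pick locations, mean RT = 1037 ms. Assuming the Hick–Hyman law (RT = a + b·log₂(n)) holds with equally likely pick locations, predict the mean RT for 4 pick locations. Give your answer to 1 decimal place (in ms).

632.9 ms

Fit slope and intercept:
  b = (1037 − 900) / (log₂ 16 − log₂ 10) = 137 / (4 − 3.3219) = 202.043 ms/bit
  a = 900 − 202.043 × 3.3219 = 228.826 ms
Then RT(4) = 228.826 + 202.043 × log₂ 4 = 228.826 + 202.043 × 2 ≈ 632.913 ms.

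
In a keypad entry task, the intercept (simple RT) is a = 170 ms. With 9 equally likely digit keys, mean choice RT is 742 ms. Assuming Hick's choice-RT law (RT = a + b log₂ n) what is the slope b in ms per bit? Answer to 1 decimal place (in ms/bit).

180.4 ms/bit

b = (742 − 170) / log₂(9) = 572 / 3.1699 = 180.446 ms/bit.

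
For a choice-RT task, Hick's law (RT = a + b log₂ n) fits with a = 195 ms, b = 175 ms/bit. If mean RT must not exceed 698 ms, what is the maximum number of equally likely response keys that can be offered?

7

175·log₂ n ≤ 698 − 195 = 503, giving log₂ n ≤ 2.8743 and n ≤ 7.332. The largest whole number is 7.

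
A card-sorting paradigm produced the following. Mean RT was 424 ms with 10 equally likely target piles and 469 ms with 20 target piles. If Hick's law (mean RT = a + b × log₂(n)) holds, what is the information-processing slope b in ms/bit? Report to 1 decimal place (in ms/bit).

The slope on a log₂ axis is (469 − 424) / (4.3219 − 3.3219) = 45.000 ms/bit.

45.0 ms/bit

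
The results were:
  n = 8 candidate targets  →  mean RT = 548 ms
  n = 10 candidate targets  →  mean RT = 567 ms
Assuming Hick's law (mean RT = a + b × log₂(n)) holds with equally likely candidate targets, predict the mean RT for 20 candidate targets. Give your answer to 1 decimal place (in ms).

RT is linear in log₂ n, so two points fix the line:
  b = (567 − 548) / (log₂ 10 − log₂ 8) = 19 / (3.3219 − 3) = 59.019 ms/bit
  a = 548 − 59.019 × 3 = 370.942 ms
Then RT(20) = 370.942 + 59.019 × log₂ 20 = 370.942 + 59.019 × 4.3219 ≈ 626.019 ms.

626.0 ms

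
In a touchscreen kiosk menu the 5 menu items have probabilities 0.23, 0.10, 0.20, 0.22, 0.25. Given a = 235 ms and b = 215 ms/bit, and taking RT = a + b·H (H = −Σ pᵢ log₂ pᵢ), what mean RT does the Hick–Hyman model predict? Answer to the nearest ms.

H = 0.23·log₂(1/0.23) + 0.10·log₂(1/0.10) + 0.20·log₂(1/0.20) + 0.22·log₂(1/0.22) + 0.25·log₂(1/0.25) = 2.2648 bits.
RT = 235 + 215 × 2.2648 = 721.94 ms.

722 ms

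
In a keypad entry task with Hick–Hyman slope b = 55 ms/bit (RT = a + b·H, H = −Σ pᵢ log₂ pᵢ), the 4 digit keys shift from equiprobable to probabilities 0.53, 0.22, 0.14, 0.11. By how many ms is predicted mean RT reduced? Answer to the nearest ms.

16 ms

Equiprobable entropy H₀ = log₂ 4 = 2.0000 bits.
Skewed entropy H = −Σ pᵢ log₂ pᵢ = 1.7134 bits.
ΔRT = b·(H₀ − H) = 55 × 0.2866 = 15.76 ms.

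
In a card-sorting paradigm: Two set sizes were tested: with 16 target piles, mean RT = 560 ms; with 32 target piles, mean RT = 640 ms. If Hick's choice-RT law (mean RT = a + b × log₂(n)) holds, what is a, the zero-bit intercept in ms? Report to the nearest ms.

240 ms

Slope: b = (640 − 560) / (log₂ 32 − log₂ 16) = 80/1.0000 = 80 ms/bit.
a = RT₁ − b·log₂ n₁ = 560 − 80 × 4 = 240.000 ms.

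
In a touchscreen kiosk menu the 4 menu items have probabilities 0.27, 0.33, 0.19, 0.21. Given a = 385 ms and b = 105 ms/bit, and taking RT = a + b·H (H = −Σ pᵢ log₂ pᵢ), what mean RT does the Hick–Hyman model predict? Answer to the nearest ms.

591 ms

Entropy contributions −pᵢ log₂ pᵢ: 0.5100, 0.5278, 0.4552, 0.4728; sum H = 1.9659 bits.
RT = a + bH = 385 + 105·1.9659 = 591.42 ms.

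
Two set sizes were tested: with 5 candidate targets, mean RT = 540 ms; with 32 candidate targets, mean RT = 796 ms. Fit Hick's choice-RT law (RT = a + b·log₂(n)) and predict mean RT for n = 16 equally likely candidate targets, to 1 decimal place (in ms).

700.4 ms

Fit slope and intercept:
  b = (796 − 540) / (log₂ 32 − log₂ 5) = 256 / (5 − 2.3219) = 95.591 ms/bit
  a = 540 − 95.591 × 2.3219 = 318.044 ms
Then RT(16) = 318.044 + 95.591 × log₂ 16 = 318.044 + 95.591 × 4 ≈ 700.409 ms.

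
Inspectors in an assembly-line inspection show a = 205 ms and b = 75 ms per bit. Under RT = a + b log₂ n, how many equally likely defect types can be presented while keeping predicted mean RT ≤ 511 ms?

16

Information budget: (511 − 205)/75 = 4.0800 bits, so n ≤ 2^4.0800 = 16.912 → at most 16.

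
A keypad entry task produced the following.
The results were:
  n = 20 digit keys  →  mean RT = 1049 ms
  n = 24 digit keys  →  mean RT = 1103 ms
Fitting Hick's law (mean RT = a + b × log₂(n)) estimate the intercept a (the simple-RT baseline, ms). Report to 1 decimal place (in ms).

b = (RT₂ − RT₁)/(log₂ n₂ − log₂ n₁) = (1103 − 1049)/(4.5850 − 4.3219) = 205.296 ms/bit.
a = RT₁ − b·log₂ n₁ = 1049 − 205.296 × 4.3219 = 161.724 ms.

161.7 ms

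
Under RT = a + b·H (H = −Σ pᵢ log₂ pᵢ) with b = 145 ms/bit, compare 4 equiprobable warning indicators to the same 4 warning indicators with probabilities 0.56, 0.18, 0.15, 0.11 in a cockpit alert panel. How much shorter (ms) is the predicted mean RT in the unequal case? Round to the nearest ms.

Equiprobable entropy H₀ = log₂ 4 = 2.0000 bits.
Skewed entropy H = −Σ pᵢ log₂ pᵢ = 1.6746 bits.
ΔRT = b·(H₀ − H) = 145 × 0.3254 = 47.19 ms.

47 ms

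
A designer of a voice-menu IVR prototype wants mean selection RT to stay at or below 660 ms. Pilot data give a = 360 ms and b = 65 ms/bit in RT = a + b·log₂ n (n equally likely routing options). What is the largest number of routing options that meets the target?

24

Set 360 + 65·log₂ n ≤ 660 → log₂ n ≤ (660 − 360)/65 = 4.6154.
So n ≤ 2^4.6154 = 24.511; the largest integer n is 24.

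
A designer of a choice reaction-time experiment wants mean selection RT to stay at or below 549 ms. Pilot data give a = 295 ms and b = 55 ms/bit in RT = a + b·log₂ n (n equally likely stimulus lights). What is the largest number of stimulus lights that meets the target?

55·log₂ n ≤ 549 − 295 = 254, giving log₂ n ≤ 4.6182 and n ≤ 24.559. The largest whole number is 24.

24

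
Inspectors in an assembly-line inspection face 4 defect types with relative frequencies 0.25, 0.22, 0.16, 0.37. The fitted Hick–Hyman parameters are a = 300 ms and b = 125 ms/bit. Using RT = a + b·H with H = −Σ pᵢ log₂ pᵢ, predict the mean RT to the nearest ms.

Entropy contributions −pᵢ log₂ pᵢ: 0.5000, 0.4806, 0.4230, 0.5307; sum H = 1.9343 bits.
RT = a + bH = 300 + 125·1.9343 = 541.79 ms.

542 ms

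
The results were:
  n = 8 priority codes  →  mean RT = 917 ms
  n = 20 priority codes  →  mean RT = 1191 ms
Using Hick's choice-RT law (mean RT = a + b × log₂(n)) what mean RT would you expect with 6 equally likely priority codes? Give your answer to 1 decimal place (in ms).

831.0 ms

RT is linear in log₂ n, so two points fix the line:
  b = (1191 − 917) / (log₂ 20 − log₂ 8) = 274 / (4.3219 − 3) = 207.273 ms/bit
  a = 917 − 207.273 × 3 = 295.181 ms
Then RT(6) = 295.181 + 207.273 × log₂ 6 = 295.181 + 207.273 × 2.5850 ≈ 830.974 ms.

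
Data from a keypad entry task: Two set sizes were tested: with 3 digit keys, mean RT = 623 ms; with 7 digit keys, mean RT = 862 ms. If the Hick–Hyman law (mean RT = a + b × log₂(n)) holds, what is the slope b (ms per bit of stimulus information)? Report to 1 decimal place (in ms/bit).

The slope on a log₂ axis is (862 − 623) / (2.8074 − 1.5850) = 195.518 ms/bit.

195.5 ms/bit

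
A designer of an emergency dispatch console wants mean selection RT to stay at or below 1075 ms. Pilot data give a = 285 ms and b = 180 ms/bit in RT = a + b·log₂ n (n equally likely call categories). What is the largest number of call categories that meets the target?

20

Information budget: (1075 − 285)/180 = 4.3889 bits, so n ≤ 2^4.3889 = 20.950 → at most 20.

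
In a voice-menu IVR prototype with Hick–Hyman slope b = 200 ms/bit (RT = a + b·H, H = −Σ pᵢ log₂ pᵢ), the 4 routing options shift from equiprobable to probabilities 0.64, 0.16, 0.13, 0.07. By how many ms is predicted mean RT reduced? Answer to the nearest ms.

103 ms

The RT saving is b·ΔH. Equiprobable H₀ = log₂(4) = 2.0000 bits; with the given probabilities H = 1.4863 bits.
b·(H₀ − H) = 200 × (2.0000 − 1.4863) = 102.74 ms.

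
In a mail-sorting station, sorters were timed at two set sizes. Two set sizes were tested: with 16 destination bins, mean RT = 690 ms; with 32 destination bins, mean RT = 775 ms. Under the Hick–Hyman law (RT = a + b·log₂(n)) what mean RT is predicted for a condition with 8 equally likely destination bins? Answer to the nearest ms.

Solve the two-equation system in a and b:
  b = (775 − 690) / (log₂ 32 − log₂ 16) = 85 / (5 − 4) = 85 ms/bit
  a = 690 − 85 × 4 = 350 ms
Then RT(8) = 350 + 85 × log₂ 8 = 350 + 85 × 3 ≈ 605.000 ms.

605 ms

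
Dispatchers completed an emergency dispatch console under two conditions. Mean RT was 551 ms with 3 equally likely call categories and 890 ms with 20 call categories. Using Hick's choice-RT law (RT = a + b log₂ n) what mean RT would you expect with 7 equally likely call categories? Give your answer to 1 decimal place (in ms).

702.4 ms

Solve the two-equation system in a and b:
  b = (890 − 551) / (log₂ 20 − log₂ 3) = 339 / (4.3219 − 1.5850) = 123.860 ms/bit
  a = 551 − 123.860 × 1.5850 = 354.687 ms
Then RT(7) = 354.687 + 123.860 × log₂ 7 = 354.687 + 123.860 × 2.8074 ≈ 702.405 ms.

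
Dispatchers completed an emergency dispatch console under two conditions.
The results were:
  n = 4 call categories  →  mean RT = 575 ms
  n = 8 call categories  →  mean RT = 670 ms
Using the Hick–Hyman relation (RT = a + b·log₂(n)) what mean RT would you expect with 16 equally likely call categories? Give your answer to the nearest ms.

765 ms

Solve the two-equation system in a and b:
  b = (670 − 575) / (log₂ 8 − log₂ 4) = 95 / (3 − 2) = 95 ms/bit
  a = 575 − 95 × 2 = 385 ms
Then RT(16) = 385 + 95 × log₂ 16 = 385 + 95 × 4 ≈ 765.000 ms.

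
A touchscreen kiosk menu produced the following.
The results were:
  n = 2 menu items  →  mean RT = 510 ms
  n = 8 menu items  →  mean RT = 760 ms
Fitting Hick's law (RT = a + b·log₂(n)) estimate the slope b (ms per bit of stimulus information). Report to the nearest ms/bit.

The slope on a log₂ axis is (760 − 510) / (3 − 1) = 125 ms/bit.

125 ms/bit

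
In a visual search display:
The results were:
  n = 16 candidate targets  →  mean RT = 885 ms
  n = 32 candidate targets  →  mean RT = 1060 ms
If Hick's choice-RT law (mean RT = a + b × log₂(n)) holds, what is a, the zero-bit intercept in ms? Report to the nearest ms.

185 ms

b = (RT₂ − RT₁)/(log₂ n₂ − log₂ n₁) = (1060 − 885)/(5 − 4) = 175 ms/bit.
a = RT₁ − b·log₂ n₁ = 885 − 175 × 4 = 185.000 ms.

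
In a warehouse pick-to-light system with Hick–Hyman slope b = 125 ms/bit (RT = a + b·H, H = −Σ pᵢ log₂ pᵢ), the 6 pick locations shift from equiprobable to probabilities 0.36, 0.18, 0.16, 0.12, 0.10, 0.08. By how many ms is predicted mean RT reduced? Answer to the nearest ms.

24 ms

The RT saving is b·ΔH. Equiprobable H₀ = log₂(6) = 2.5850 bits; with the given probabilities H = 2.3897 bits.
b·(H₀ − H) = 125 × (2.5850 − 2.3897) = 24.41 ms.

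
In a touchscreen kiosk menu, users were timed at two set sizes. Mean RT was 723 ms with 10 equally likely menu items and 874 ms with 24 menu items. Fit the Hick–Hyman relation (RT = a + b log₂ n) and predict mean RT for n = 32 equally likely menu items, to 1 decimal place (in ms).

923.6 ms

Solve the two-equation system in a and b:
  b = (874 − 723) / (log₂ 24 − log₂ 10) = 151 / (4.5850 − 3.3219) = 119.553 ms/bit
  a = 723 − 119.553 × 3.3219 = 325.852 ms
Then RT(32) = 325.852 + 119.553 × log₂ 32 = 325.852 + 119.553 × 5 ≈ 923.619 ms.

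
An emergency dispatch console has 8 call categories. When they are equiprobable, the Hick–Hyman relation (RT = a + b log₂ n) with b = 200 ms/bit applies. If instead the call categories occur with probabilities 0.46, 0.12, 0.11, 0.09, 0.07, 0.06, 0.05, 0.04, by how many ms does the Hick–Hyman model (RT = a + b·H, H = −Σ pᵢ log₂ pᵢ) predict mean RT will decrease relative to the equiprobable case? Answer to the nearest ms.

108 ms

The RT saving is b·ΔH. Equiprobable H₀ = log₂(8) = 3.0000 bits; with the given probabilities H = 2.4593 bits.
b·(H₀ − H) = 200 × (3.0000 − 2.4593) = 108.14 ms.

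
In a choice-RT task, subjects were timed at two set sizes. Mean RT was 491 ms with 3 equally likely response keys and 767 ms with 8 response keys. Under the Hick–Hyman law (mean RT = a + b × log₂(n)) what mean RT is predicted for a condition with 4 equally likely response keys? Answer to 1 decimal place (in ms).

Solve the two-equation system in a and b:
  b = (767 − 491) / (log₂ 8 − log₂ 3) = 276 / (3 − 1.5850) = 195.048 ms/bit
  a = 491 − 195.048 × 1.5850 = 181.856 ms
Then RT(4) = 181.856 + 195.048 × log₂ 4 = 181.856 + 195.048 × 2 ≈ 571.952 ms.

572.0 ms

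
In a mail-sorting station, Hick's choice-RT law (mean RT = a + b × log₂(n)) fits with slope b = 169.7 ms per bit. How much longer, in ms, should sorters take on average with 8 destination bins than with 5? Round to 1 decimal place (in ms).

115.1 ms

Only the slope matters, since a is common to both: ΔRT = b·log₂(n₂/n₁).
log₂(8) − log₂(5) = 3 − 2.3219 = 0.6781.
ΔRT = 169.7 × 0.6781 = 115.069 ms.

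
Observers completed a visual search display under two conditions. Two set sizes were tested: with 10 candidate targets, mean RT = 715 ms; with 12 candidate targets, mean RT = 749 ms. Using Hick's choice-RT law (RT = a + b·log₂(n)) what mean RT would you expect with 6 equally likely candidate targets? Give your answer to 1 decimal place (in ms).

619.7 ms

Fit slope and intercept:
  b = (749 − 715) / (log₂ 12 − log₂ 10) = 34 / (3.5850 − 3.3219) = 129.261 ms/bit
  a = 715 − 129.261 × 3.3219 = 285.605 ms
Then RT(6) = 285.605 + 129.261 × log₂ 6 = 285.605 + 129.261 × 2.5850 ≈ 619.739 ms.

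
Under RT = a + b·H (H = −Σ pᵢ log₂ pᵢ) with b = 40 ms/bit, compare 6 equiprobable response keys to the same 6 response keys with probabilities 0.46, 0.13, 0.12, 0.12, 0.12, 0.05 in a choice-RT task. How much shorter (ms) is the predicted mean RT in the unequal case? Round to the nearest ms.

15 ms

Equiprobable entropy H₀ = log₂ 6 = 2.5850 bits.
Skewed entropy H = −Σ pᵢ log₂ pᵢ = 2.2153 bits.
ΔRT = b·(H₀ − H) = 40 × 0.3697 = 14.79 ms.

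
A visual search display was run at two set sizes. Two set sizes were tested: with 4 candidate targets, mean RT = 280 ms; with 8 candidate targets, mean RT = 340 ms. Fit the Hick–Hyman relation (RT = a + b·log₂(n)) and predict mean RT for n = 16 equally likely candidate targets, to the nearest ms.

400 ms

Solve the two-equation system in a and b:
  b = (340 − 280) / (log₂ 8 − log₂ 4) = 60 / (3 − 2) = 60 ms/bit
  a = 280 − 60 × 2 = 160 ms
Then RT(16) = 160 + 60 × log₂ 16 = 160 + 60 × 4 ≈ 400.000 ms.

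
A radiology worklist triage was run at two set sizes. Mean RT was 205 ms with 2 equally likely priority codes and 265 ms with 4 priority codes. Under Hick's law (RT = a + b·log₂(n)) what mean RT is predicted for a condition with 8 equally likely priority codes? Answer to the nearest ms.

Solve the two-equation system in a and b:
  b = (265 − 205) / (log₂ 4 − log₂ 2) = 60 / (2 − 1) = 60 ms/bit
  a = 205 − 60 × 1 = 145 ms
Then RT(8) = 145 + 60 × log₂ 8 = 145 + 60 × 3 ≈ 325.000 ms.

325 ms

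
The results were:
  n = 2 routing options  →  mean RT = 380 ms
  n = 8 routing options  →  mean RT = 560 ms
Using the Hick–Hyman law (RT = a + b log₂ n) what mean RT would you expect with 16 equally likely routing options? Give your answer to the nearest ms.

650 ms

RT is linear in log₂ n, so two points fix the line:
  b = (560 − 380) / (log₂ 8 − log₂ 2) = 180 / (3 − 1) = 90 ms/bit
  a = 380 − 90 × 1 = 290 ms
Then RT(16) = 290 + 90 × log₂ 16 = 290 + 90 × 4 ≈ 650.000 ms.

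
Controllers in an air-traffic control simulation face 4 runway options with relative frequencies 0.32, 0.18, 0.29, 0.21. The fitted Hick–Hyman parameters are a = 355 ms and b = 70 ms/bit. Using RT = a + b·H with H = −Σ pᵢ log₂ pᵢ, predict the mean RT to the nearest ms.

492 ms

H = 0.32·log₂(1/0.32) + 0.18·log₂(1/0.18) + 0.29·log₂(1/0.29) + 0.21·log₂(1/0.21) = 1.9621 bits.
RT = 355 + 70 × 1.9621 = 492.34 ms.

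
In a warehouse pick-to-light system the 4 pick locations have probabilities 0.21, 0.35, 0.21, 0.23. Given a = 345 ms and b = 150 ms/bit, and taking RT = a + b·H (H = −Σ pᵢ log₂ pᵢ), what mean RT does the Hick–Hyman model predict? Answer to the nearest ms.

640 ms

Entropy contributions −pᵢ log₂ pᵢ: 0.4728, 0.5301, 0.4728, 0.4877; sum H = 1.9634 bits.
RT = a + bH = 345 + 150·1.9634 = 639.51 ms.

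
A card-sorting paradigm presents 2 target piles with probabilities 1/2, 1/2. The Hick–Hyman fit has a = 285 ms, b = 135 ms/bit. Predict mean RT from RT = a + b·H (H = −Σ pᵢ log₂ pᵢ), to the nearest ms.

H = −Σ pᵢ log₂ pᵢ = 0.5·1 + 0.5·1 = 1.000 bits.
RT = 285 + 135 × 1.000 = 420.00 ms.

420 ms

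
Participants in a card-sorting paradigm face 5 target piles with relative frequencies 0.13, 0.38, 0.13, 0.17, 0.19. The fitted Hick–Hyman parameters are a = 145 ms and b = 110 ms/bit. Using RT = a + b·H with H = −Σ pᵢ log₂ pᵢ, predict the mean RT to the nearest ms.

385 ms

H = 0.13·log₂(1/0.13) + 0.38·log₂(1/0.38) + 0.13·log₂(1/0.13) + 0.17·log₂(1/0.17) + 0.19·log₂(1/0.19) = 2.1856 bits.
RT = 145 + 110 × 2.1856 = 385.41 ms.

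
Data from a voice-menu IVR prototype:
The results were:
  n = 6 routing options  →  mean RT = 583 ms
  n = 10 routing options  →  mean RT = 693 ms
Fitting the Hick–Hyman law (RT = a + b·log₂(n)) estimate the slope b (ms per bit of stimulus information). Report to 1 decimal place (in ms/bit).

Slope: b = (693 − 583) / (log₂ 10 − log₂ 6) = 110/0.7370 = 149.261 ms/bit.

149.3 ms/bit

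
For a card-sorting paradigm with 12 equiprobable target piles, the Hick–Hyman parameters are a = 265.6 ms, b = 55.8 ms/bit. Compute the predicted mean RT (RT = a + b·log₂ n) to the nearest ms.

log₂(12) = 3.5850 bits, so RT = 265.6 + 55.8 × 3.5850 ≈ 465.641 ms.

466 ms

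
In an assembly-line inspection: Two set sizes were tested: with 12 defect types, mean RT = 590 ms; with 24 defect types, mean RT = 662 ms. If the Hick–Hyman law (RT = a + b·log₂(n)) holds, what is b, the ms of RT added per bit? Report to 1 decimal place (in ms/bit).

The slope on a log₂ axis is (662 − 590) / (4.5850 − 3.5850) = 72.000 ms/bit.

72.0 ms/bit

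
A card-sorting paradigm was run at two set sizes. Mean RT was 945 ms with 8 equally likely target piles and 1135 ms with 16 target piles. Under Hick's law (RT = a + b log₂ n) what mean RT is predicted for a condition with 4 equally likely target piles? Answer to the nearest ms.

755 ms

With log₂ n on the abscissa the relation is linear; from the two conditions:
  b = (1135 − 945) / (log₂ 16 − log₂ 8) = 190 / (4 − 3) = 190 ms/bit
  a = 945 − 190 × 3 = 375 ms
Then RT(4) = 375 + 190 × log₂ 4 = 375 + 190 × 2 ≈ 755.000 ms.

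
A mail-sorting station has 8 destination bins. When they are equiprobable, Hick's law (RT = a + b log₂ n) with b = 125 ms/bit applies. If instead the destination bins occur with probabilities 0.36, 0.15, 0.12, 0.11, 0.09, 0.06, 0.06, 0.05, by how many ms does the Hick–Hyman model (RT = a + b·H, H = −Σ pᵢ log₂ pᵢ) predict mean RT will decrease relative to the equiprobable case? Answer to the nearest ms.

41 ms

Equiprobable entropy H₀ = log₂ 8 = 3.0000 bits.
Skewed entropy H = −Σ pᵢ log₂ pᵢ = 2.6743 bits.
ΔRT = b·(H₀ − H) = 125 × 0.3257 = 40.71 ms.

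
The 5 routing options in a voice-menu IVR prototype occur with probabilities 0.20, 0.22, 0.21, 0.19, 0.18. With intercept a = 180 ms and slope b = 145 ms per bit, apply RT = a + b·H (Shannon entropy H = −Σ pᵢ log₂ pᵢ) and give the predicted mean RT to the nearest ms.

516 ms

Entropy contributions −pᵢ log₂ pᵢ: 0.4644, 0.4806, 0.4728, 0.4552, 0.4453; sum H = 2.3183 bits.
RT = a + bH = 180 + 145·2.3183 = 516.16 ms.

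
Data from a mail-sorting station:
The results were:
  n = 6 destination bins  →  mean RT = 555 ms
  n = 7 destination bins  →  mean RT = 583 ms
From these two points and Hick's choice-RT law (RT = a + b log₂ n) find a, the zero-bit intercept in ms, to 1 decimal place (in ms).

The slope on a log₂ axis is (583 − 555) / (2.8074 − 2.5850) = 125.904 ms/bit.
Intercept: a = 555 − 125.904·log₂(6) = 229.544 ms.

229.5 ms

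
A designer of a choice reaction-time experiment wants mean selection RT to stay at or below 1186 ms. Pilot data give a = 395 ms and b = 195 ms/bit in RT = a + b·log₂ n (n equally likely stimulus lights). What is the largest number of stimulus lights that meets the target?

195·log₂ n ≤ 1186 − 395 = 791, giving log₂ n ≤ 4.0564 and n ≤ 16.638. The largest whole number is 16.

16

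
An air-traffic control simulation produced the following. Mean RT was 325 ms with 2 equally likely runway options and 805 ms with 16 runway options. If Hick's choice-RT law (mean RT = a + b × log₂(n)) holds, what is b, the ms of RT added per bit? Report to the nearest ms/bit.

160 ms/bit

Slope: b = (805 − 325) / (log₂ 16 − log₂ 2) = 480/3.0000 = 160 ms/bit.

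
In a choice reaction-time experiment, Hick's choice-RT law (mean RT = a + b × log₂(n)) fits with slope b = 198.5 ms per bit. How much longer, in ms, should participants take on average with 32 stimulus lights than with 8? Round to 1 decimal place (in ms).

397.0 ms

The intercept a cancels: ΔRT = b·(log₂ n₂ − log₂ n₁) = b·log₂(n₂/n₁).
log₂(32) − log₂(8) = log₂(32/8) = log₂(4) = 2.
ΔRT = 198.5 × 2.0000 = 397.000 ms.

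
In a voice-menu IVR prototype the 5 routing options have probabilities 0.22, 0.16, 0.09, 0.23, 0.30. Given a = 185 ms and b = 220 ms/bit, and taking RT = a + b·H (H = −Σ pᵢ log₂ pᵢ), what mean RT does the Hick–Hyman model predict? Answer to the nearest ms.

675 ms

Entropy contributions −pᵢ log₂ pᵢ: 0.4806, 0.4230, 0.3127, 0.4877, 0.5211; sum H = 2.2250 bits.
RT = a + bH = 185 + 220·2.2250 = 674.50 ms.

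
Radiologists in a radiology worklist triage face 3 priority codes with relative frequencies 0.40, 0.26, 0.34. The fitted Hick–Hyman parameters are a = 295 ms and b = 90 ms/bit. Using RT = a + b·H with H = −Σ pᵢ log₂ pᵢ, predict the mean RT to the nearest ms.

H = 0.40·log₂(1/0.40) + 0.26·log₂(1/0.26) + 0.34·log₂(1/0.34) = 1.5632 bits.
RT = 295 + 90 × 1.5632 = 435.69 ms.

436 ms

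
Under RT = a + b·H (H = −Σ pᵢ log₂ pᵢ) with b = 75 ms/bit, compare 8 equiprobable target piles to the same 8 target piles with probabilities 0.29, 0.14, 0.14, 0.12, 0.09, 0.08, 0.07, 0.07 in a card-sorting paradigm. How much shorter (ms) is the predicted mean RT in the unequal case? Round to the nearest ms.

13 ms

The RT saving is b·ΔH. Equiprobable H₀ = log₂(8) = 3.0000 bits; with the given probabilities H = 2.8205 bits.
b·(H₀ − H) = 75 × (3.0000 − 2.8205) = 13.47 ms.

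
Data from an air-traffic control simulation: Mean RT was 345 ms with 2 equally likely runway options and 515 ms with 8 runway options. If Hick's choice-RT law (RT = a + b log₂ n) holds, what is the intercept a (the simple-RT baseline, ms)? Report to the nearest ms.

260 ms

Slope: b = (515 − 345) / (log₂ 8 − log₂ 2) = 170/2.0000 = 85 ms/bit.
Intercept: a = 345 − 85·log₂(2) = 260.000 ms.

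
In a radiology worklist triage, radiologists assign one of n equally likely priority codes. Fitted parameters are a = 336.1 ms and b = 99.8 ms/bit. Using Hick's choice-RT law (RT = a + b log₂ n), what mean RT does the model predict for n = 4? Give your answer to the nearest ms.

536 ms

log₂(4) = 2 bits, so RT = 336.1 + 99.8 × 2 ≈ 535.700 ms.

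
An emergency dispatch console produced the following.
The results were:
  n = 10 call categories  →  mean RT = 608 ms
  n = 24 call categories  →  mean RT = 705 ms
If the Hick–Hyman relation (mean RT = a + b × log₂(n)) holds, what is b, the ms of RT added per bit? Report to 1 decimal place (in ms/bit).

76.8 ms/bit

The slope on a log₂ axis is (705 − 608) / (4.5850 − 3.3219) = 76.799 ms/bit.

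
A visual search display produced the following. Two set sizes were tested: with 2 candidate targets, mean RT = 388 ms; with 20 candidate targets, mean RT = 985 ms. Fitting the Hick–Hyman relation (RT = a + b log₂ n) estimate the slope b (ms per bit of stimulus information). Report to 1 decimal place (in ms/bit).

179.7 ms/bit

Slope: b = (985 − 388) / (log₂ 20 − log₂ 2) = 597/3.3219 = 179.715 ms/bit.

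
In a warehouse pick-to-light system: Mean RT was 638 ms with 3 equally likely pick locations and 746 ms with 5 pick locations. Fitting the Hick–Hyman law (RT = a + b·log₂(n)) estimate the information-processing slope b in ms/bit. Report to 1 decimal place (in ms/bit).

b = (RT₂ − RT₁)/(log₂ n₂ − log₂ n₁) = (746 − 638)/(2.3219 − 1.5850) = 146.547 ms/bit.

146.5 ms/bit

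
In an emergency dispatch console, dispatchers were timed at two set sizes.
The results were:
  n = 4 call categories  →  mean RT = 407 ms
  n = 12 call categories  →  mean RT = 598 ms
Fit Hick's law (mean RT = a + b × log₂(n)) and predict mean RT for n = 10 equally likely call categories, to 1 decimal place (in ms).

566.3 ms

Solve the two-equation system in a and b:
  b = (598 − 407) / (log₂ 12 − log₂ 4) = 191 / (3.5850 − 2) = 120.508 ms/bit
  a = 407 − 120.508 × 2 = 165.985 ms
Then RT(10) = 165.985 + 120.508 × log₂ 10 = 165.985 + 120.508 × 3.3219 ≈ 566.302 ms.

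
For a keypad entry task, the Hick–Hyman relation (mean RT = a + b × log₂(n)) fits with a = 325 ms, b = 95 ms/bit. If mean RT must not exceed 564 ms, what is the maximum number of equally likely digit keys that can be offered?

5

Information budget: (564 − 325)/95 = 2.5158 bits, so n ≤ 2^2.5158 = 5.719 → at most 5.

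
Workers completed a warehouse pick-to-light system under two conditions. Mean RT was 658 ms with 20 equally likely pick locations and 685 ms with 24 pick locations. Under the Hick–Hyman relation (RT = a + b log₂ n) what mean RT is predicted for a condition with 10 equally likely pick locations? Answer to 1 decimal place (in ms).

555.4 ms

Fit slope and intercept:
  b = (685 − 658) / (log₂ 24 − log₂ 20) = 27 / (4.5850 − 4.3219) = 102.648 ms/bit
  a = 658 − 102.648 × 4.3219 = 214.362 ms
Then RT(10) = 214.362 + 102.648 × log₂ 10 = 214.362 + 102.648 × 3.3219 ≈ 555.352 ms.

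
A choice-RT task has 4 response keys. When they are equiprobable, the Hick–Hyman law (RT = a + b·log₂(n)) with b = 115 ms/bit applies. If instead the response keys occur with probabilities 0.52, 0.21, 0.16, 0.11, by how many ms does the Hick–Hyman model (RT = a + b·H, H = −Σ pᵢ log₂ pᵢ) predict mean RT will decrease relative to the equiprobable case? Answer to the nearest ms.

Equiprobable entropy H₀ = log₂ 4 = 2.0000 bits.
Skewed entropy H = −Σ pᵢ log₂ pᵢ = 1.7367 bits.
ΔRT = b·(H₀ − H) = 115 × 0.2633 = 30.28 ms.

30 ms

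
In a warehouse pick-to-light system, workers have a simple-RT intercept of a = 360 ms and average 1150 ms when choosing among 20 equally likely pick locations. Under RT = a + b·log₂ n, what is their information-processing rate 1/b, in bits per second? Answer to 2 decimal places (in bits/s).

5.47 bits/s

b = (1150 − 360)/log₂ 20 = 790/4.3219 = 182.789 ms per bit = 0.18279 s/bit; the reciprocal is 5.471 bits/s.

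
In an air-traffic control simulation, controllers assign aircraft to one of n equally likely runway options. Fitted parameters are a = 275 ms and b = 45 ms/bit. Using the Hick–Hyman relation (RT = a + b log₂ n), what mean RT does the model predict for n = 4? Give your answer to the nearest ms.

365 ms

log₂(4) = 2 bits, so RT = 275 + 45 × 2 ≈ 365.000 ms.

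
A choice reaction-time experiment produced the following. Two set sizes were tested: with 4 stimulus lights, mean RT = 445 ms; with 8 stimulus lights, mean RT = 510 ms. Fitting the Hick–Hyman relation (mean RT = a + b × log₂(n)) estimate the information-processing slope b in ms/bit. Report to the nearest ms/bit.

Slope: b = (510 − 445) / (log₂ 8 − log₂ 4) = 65/1.0000 = 65 ms/bit.

65 ms/bit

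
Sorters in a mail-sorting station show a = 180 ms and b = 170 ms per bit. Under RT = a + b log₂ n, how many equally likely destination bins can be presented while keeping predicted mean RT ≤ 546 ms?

Set 180 + 170·log₂ n ≤ 546 → log₂ n ≤ (546 − 180)/170 = 2.1529.
So n ≤ 2^2.1529 = 4.447; the largest integer n is 4.

4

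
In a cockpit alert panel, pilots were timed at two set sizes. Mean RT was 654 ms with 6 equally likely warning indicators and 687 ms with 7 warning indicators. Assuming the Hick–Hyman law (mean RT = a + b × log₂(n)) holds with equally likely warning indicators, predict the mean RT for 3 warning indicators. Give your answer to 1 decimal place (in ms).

505.6 ms

RT is linear in log₂ n, so two points fix the line:
  b = (687 − 654) / (log₂ 7 − log₂ 6) = 33 / (2.8074 − 2.5850) = 148.386 ms/bit
  a = 654 − 148.386 × 2.5850 = 270.427 ms
Then RT(3) = 270.427 + 148.386 × log₂ 3 = 270.427 + 148.386 × 1.5850 ≈ 505.614 ms.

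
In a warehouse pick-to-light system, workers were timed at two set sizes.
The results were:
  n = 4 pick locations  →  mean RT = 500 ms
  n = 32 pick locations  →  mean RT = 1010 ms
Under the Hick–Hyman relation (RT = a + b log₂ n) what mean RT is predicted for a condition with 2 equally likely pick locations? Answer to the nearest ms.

330 ms

Fit slope and intercept:
  b = (1010 − 500) / (log₂ 32 − log₂ 4) = 510 / (5 − 2) = 170 ms/bit
  a = 500 − 170 × 2 = 160 ms
Then RT(2) = 160 + 170 × log₂ 2 = 160 + 170 × 1 ≈ 330.000 ms.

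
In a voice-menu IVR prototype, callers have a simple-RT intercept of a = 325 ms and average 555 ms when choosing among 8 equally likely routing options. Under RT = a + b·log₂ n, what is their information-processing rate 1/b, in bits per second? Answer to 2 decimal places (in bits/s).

13.04 bits/s

b = (555 − 325)/log₂ 8 = 230/3 = 76.667 ms per bit = 0.07667 s/bit; the reciprocal is 13.043 bits/s.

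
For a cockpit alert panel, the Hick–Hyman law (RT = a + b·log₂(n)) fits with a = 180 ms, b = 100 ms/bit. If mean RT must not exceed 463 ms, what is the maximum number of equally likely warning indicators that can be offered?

7

100·log₂ n ≤ 463 − 180 = 283, giving log₂ n ≤ 2.8300 and n ≤ 7.111. The largest whole number is 7.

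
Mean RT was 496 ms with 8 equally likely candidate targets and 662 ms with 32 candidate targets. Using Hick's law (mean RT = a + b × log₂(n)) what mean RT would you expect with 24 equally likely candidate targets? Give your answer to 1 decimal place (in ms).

Solve the two-equation system in a and b:
  b = (662 − 496) / (log₂ 32 − log₂ 8) = 166 / (5 − 3) = 83.000 ms/bit
  a = 496 − 83.000 × 3 = 247.000 ms
Then RT(24) = 247.000 + 83.000 × log₂ 24 = 247.000 + 83.000 × 4.5850 ≈ 627.552 ms.

627.6 ms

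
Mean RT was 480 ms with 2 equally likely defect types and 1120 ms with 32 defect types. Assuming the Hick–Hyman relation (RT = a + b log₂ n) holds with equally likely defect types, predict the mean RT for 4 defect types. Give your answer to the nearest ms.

Solve the two-equation system in a and b:
  b = (1120 − 480) / (log₂ 32 − log₂ 2) = 640 / (5 − 1) = 160 ms/bit
  a = 480 − 160 × 1 = 320 ms
Then RT(4) = 320 + 160 × log₂ 4 = 320 + 160 × 2 ≈ 640.000 ms.

640 ms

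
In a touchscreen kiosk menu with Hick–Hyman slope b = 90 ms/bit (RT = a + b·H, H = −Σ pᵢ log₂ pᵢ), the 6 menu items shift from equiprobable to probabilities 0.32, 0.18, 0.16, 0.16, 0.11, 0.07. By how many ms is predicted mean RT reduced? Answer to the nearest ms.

Equiprobable entropy H₀ = log₂ 6 = 2.5850 bits.
Skewed entropy H = −Σ pᵢ log₂ pᵢ = 2.4362 bits.
ΔRT = b·(H₀ − H) = 90 × 0.1487 = 13.39 ms.

13 ms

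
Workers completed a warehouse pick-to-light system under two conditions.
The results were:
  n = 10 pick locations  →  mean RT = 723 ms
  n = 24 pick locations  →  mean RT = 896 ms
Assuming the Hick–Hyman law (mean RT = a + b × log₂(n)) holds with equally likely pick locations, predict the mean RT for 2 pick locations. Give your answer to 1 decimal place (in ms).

Solve the two-equation system in a and b:
  b = (896 − 723) / (log₂ 24 − log₂ 10) = 173 / (4.5850 − 3.3219) = 136.972 ms/bit
  a = 723 − 136.972 × 3.3219 = 267.990 ms
Then RT(2) = 267.990 + 136.972 × log₂ 2 = 267.990 + 136.972 × 1 ≈ 404.962 ms.

405.0 ms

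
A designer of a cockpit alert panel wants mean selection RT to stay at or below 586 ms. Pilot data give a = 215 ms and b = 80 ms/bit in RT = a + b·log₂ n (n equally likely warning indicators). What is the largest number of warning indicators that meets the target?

80·log₂ n ≤ 586 − 215 = 371, giving log₂ n ≤ 4.6375 and n ≤ 24.890. The largest whole number is 24.

24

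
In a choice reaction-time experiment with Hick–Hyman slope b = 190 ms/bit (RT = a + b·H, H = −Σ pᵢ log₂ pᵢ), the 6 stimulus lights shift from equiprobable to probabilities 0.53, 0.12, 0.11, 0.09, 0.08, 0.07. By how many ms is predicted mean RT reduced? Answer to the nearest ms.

Equiprobable entropy H₀ = log₂ 6 = 2.5850 bits.
Skewed entropy H = −Σ pᵢ log₂ pᵢ = 2.0755 bits.
ΔRT = b·(H₀ − H) = 190 × 0.5094 = 96.79 ms.

97 ms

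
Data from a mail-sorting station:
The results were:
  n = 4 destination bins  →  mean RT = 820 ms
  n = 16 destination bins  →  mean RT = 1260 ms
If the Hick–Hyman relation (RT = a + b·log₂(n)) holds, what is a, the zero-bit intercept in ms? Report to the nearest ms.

b = (RT₂ − RT₁)/(log₂ n₂ − log₂ n₁) = (1260 − 820)/(4 − 2) = 220 ms/bit.
a = RT₁ − b·log₂ n₁ = 820 − 220 × 2 = 380.000 ms.

380 ms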